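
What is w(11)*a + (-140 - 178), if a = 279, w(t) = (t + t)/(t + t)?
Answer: -39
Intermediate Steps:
w(t) = 1 (w(t) = (2*t)/((2*t)) = (2*t)*(1/(2*t)) = 1)
w(11)*a + (-140 - 178) = 1*279 + (-140 - 178) = 279 - 318 = -39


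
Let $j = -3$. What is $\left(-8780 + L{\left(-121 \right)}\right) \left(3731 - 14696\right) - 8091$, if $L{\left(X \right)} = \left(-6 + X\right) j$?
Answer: $92086944$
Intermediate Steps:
$L{\left(X \right)} = 18 - 3 X$ ($L{\left(X \right)} = \left(-6 + X\right) \left(-3\right) = 18 - 3 X$)
$\left(-8780 + L{\left(-121 \right)}\right) \left(3731 - 14696\right) - 8091 = \left(-8780 + \left(18 - -363\right)\right) \left(3731 - 14696\right) - 8091 = \left(-8780 + \left(18 + 363\right)\right) \left(-10965\right) - 8091 = \left(-8780 + 381\right) \left(-10965\right) - 8091 = \left(-8399\right) \left(-10965\right) - 8091 = 92095035 - 8091 = 92086944$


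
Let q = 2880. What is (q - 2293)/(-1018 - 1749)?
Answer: -587/2767 ≈ -0.21214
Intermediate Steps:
(q - 2293)/(-1018 - 1749) = (2880 - 2293)/(-1018 - 1749) = 587/(-2767) = 587*(-1/2767) = -587/2767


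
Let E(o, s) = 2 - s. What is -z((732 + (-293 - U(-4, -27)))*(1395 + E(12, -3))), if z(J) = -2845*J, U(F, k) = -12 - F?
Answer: 1780401000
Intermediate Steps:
-z((732 + (-293 - U(-4, -27)))*(1395 + E(12, -3))) = -(-2845)*(732 + (-293 - (-12 - 1*(-4))))*(1395 + (2 - 1*(-3))) = -(-2845)*(732 + (-293 - (-12 + 4)))*(1395 + (2 + 3)) = -(-2845)*(732 + (-293 - 1*(-8)))*(1395 + 5) = -(-2845)*(732 + (-293 + 8))*1400 = -(-2845)*(732 - 285)*1400 = -(-2845)*447*1400 = -(-2845)*625800 = -1*(-1780401000) = 1780401000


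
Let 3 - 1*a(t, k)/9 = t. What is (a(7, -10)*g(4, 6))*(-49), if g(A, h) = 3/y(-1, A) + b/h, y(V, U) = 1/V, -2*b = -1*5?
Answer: -4557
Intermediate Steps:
a(t, k) = 27 - 9*t
b = 5/2 (b = -(-1)*5/2 = -1/2*(-5) = 5/2 ≈ 2.5000)
y(V, U) = 1/V
g(A, h) = -3 + 5/(2*h) (g(A, h) = 3/(1/(-1)) + 5/(2*h) = 3/(-1) + 5/(2*h) = 3*(-1) + 5/(2*h) = -3 + 5/(2*h))
(a(7, -10)*g(4, 6))*(-49) = ((27 - 9*7)*(-3 + (5/2)/6))*(-49) = ((27 - 63)*(-3 + (5/2)*(1/6)))*(-49) = -36*(-3 + 5/12)*(-49) = -36*(-31/12)*(-49) = 93*(-49) = -4557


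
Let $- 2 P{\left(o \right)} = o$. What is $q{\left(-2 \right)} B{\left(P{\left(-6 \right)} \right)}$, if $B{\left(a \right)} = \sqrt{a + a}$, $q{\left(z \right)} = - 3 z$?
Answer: $6 \sqrt{6} \approx 14.697$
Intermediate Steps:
$P{\left(o \right)} = - \frac{o}{2}$
$B{\left(a \right)} = \sqrt{2} \sqrt{a}$ ($B{\left(a \right)} = \sqrt{2 a} = \sqrt{2} \sqrt{a}$)
$q{\left(-2 \right)} B{\left(P{\left(-6 \right)} \right)} = \left(-3\right) \left(-2\right) \sqrt{2} \sqrt{\left(- \frac{1}{2}\right) \left(-6\right)} = 6 \sqrt{2} \sqrt{3} = 6 \sqrt{6}$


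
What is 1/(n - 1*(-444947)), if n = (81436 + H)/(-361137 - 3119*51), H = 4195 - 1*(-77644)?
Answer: 173402/77154645269 ≈ 2.2475e-6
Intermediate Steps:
H = 81839 (H = 4195 + 77644 = 81839)
n = -54425/173402 (n = (81436 + 81839)/(-361137 - 3119*51) = 163275/(-361137 - 159069) = 163275/(-520206) = 163275*(-1/520206) = -54425/173402 ≈ -0.31387)
1/(n - 1*(-444947)) = 1/(-54425/173402 - 1*(-444947)) = 1/(-54425/173402 + 444947) = 1/(77154645269/173402) = 173402/77154645269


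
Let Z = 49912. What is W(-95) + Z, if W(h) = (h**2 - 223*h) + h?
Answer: 80027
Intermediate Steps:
W(h) = h**2 - 222*h
W(-95) + Z = -95*(-222 - 95) + 49912 = -95*(-317) + 49912 = 30115 + 49912 = 80027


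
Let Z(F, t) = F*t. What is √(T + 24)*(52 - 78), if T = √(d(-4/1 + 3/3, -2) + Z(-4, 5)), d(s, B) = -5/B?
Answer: -13*√(96 + 2*I*√70) ≈ -127.85 - 11.059*I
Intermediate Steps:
T = I*√70/2 (T = √(-5/(-2) - 4*5) = √(-5*(-½) - 20) = √(5/2 - 20) = √(-35/2) = I*√70/2 ≈ 4.1833*I)
√(T + 24)*(52 - 78) = √(I*√70/2 + 24)*(52 - 78) = √(24 + I*√70/2)*(-26) = -26*√(24 + I*√70/2)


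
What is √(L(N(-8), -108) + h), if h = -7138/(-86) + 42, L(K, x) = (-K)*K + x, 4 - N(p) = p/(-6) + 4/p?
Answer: √251/6 ≈ 2.6405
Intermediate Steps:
N(p) = 4 - 4/p + p/6 (N(p) = 4 - (p/(-6) + 4/p) = 4 - (p*(-⅙) + 4/p) = 4 - (-p/6 + 4/p) = 4 - (4/p - p/6) = 4 + (-4/p + p/6) = 4 - 4/p + p/6)
L(K, x) = x - K² (L(K, x) = -K² + x = x - K²)
h = 125 (h = -7138*(-1)/86 + 42 = -83*(-1) + 42 = 83 + 42 = 125)
√(L(N(-8), -108) + h) = √((-108 - (4 - 4/(-8) + (⅙)*(-8))²) + 125) = √((-108 - (4 - 4*(-⅛) - 4/3)²) + 125) = √((-108 - (4 + ½ - 4/3)²) + 125) = √((-108 - (19/6)²) + 125) = √((-108 - 1*361/36) + 125) = √((-108 - 361/36) + 125) = √(-4249/36 + 125) = √(251/36) = √251/6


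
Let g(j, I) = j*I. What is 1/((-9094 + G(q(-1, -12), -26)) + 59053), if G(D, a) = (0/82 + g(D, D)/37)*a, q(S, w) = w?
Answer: 37/1844739 ≈ 2.0057e-5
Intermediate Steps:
g(j, I) = I*j
G(D, a) = a*D²/37 (G(D, a) = (0/82 + (D*D)/37)*a = (0*(1/82) + D²*(1/37))*a = (0 + D²/37)*a = (D²/37)*a = a*D²/37)
1/((-9094 + G(q(-1, -12), -26)) + 59053) = 1/((-9094 + (1/37)*(-26)*(-12)²) + 59053) = 1/((-9094 + (1/37)*(-26)*144) + 59053) = 1/((-9094 - 3744/37) + 59053) = 1/(-340222/37 + 59053) = 1/(1844739/37) = 37/1844739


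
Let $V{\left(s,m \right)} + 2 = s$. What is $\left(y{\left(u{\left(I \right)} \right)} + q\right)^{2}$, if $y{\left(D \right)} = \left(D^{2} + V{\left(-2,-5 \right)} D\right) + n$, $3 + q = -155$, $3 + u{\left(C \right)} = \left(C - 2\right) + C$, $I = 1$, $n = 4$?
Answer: $17689$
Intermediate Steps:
$V{\left(s,m \right)} = -2 + s$
$u{\left(C \right)} = -5 + 2 C$ ($u{\left(C \right)} = -3 + \left(\left(C - 2\right) + C\right) = -3 + \left(\left(-2 + C\right) + C\right) = -3 + \left(-2 + 2 C\right) = -5 + 2 C$)
$q = -158$ ($q = -3 - 155 = -158$)
$y{\left(D \right)} = 4 + D^{2} - 4 D$ ($y{\left(D \right)} = \left(D^{2} + \left(-2 - 2\right) D\right) + 4 = \left(D^{2} - 4 D\right) + 4 = 4 + D^{2} - 4 D$)
$\left(y{\left(u{\left(I \right)} \right)} + q\right)^{2} = \left(\left(4 + \left(-5 + 2 \cdot 1\right)^{2} - 4 \left(-5 + 2 \cdot 1\right)\right) - 158\right)^{2} = \left(\left(4 + \left(-5 + 2\right)^{2} - 4 \left(-5 + 2\right)\right) - 158\right)^{2} = \left(\left(4 + \left(-3\right)^{2} - -12\right) - 158\right)^{2} = \left(\left(4 + 9 + 12\right) - 158\right)^{2} = \left(25 - 158\right)^{2} = \left(-133\right)^{2} = 17689$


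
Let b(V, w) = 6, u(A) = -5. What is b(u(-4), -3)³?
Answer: 216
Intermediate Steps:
b(u(-4), -3)³ = 6³ = 216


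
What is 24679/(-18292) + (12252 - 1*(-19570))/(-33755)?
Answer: -1415127669/617446460 ≈ -2.2919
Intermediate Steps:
24679/(-18292) + (12252 - 1*(-19570))/(-33755) = 24679*(-1/18292) + (12252 + 19570)*(-1/33755) = -24679/18292 + 31822*(-1/33755) = -24679/18292 - 31822/33755 = -1415127669/617446460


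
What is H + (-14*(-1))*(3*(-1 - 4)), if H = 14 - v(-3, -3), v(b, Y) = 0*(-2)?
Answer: -196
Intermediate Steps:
v(b, Y) = 0
H = 14 (H = 14 - 1*0 = 14 + 0 = 14)
H + (-14*(-1))*(3*(-1 - 4)) = 14 + (-14*(-1))*(3*(-1 - 4)) = 14 + 14*(3*(-5)) = 14 + 14*(-15) = 14 - 210 = -196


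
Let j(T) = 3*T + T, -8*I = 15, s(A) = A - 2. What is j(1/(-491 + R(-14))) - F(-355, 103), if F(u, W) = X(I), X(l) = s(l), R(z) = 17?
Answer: 7331/1896 ≈ 3.8666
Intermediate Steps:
s(A) = -2 + A
I = -15/8 (I = -⅛*15 = -15/8 ≈ -1.8750)
X(l) = -2 + l
F(u, W) = -31/8 (F(u, W) = -2 - 15/8 = -31/8)
j(T) = 4*T
j(1/(-491 + R(-14))) - F(-355, 103) = 4/(-491 + 17) - 1*(-31/8) = 4/(-474) + 31/8 = 4*(-1/474) + 31/8 = -2/237 + 31/8 = 7331/1896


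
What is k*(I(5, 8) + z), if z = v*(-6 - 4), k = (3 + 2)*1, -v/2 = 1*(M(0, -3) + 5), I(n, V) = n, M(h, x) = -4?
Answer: 125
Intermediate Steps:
v = -2 (v = -2*(-4 + 5) = -2 ≈ -2.0000)
k = 5 (k = 5*1 = 5)
z = 20 (z = -2*(-6 - 4) = -2*(-10) = 20)
k*(I(5, 8) + z) = 5*(5 + 20) = 5*25 = 125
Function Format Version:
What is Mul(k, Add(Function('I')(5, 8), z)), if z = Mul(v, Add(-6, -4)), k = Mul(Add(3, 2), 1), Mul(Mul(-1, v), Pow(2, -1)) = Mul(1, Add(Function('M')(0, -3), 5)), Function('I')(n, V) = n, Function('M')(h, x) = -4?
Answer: 125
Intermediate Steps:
v = -2 (v = Mul(-2, Mul(1, Add(-4, 5))) = Mul(-2, Mul(1, 1)) = Mul(-2, 1) = -2)
k = 5 (k = Mul(5, 1) = 5)
z = 20 (z = Mul(-2, Add(-6, -4)) = Mul(-2, -10) = 20)
Mul(k, Add(Function('I')(5, 8), z)) = Mul(5, Add(5, 20)) = Mul(5, 25) = 125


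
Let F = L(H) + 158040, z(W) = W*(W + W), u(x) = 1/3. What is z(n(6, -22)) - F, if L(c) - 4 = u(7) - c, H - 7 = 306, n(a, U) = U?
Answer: -470290/3 ≈ -1.5676e+5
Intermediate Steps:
u(x) = ⅓
H = 313 (H = 7 + 306 = 313)
L(c) = 13/3 - c (L(c) = 4 + (⅓ - c) = 13/3 - c)
z(W) = 2*W² (z(W) = W*(2*W) = 2*W²)
F = 473194/3 (F = (13/3 - 1*313) + 158040 = (13/3 - 313) + 158040 = -926/3 + 158040 = 473194/3 ≈ 1.5773e+5)
z(n(6, -22)) - F = 2*(-22)² - 1*473194/3 = 2*484 - 473194/3 = 968 - 473194/3 = -470290/3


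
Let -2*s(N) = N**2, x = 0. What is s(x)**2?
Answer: 0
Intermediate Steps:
s(N) = -N**2/2
s(x)**2 = (-1/2*0**2)**2 = (-1/2*0)**2 = 0**2 = 0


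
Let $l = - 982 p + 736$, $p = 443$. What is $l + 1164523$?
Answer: $730233$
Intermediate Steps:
$l = -434290$ ($l = \left(-982\right) 443 + 736 = -435026 + 736 = -434290$)
$l + 1164523 = -434290 + 1164523 = 730233$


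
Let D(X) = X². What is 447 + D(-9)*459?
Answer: 37626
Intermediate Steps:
447 + D(-9)*459 = 447 + (-9)²*459 = 447 + 81*459 = 447 + 37179 = 37626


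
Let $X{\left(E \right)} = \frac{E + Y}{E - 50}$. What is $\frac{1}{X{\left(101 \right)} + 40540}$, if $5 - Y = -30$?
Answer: $\frac{3}{121628} \approx 2.4665 \cdot 10^{-5}$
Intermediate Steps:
$Y = 35$ ($Y = 5 - -30 = 5 + 30 = 35$)
$X{\left(E \right)} = \frac{35 + E}{-50 + E}$ ($X{\left(E \right)} = \frac{E + 35}{E - 50} = \frac{35 + E}{-50 + E}$)
$\frac{1}{X{\left(101 \right)} + 40540} = \frac{1}{\frac{35 + 101}{-50 + 101} + 40540} = \frac{1}{\frac{1}{51} \cdot 136 + 40540} = \frac{1}{\frac{8}{3} + 40540} = \frac{1}{\frac{121628}{3}} = \frac{3}{121628}$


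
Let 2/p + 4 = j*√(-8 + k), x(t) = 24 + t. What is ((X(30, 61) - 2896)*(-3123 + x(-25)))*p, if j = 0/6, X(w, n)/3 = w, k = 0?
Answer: -4382972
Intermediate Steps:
X(w, n) = 3*w
j = 0 (j = 0*(⅙) = 0)
p = -½ (p = 2/(-4 + 0*√(-8 + 0)) = 2/(-4 + 0*√(-8)) = 2/(-4 + 0*(2*I*√2)) = 2/(-4 + 0) = 2/(-4) = 2*(-¼) = -½ ≈ -0.50000)
((X(30, 61) - 2896)*(-3123 + x(-25)))*p = ((3*30 - 2896)*(-3123 + (24 - 25)))*(-½) = ((90 - 2896)*(-3123 - 1))*(-½) = -2806*(-3124)*(-½) = 8765944*(-½) = -4382972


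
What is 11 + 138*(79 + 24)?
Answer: 14225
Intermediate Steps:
11 + 138*(79 + 24) = 11 + 138*103 = 11 + 14214 = 14225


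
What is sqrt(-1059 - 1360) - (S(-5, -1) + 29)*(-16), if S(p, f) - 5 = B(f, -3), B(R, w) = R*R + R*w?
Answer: 608 + I*sqrt(2419) ≈ 608.0 + 49.183*I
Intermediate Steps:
B(R, w) = R**2 + R*w
S(p, f) = 5 + f*(-3 + f) (S(p, f) = 5 + f*(f - 3) = 5 + f*(-3 + f))
sqrt(-1059 - 1360) - (S(-5, -1) + 29)*(-16) = sqrt(-1059 - 1360) - ((5 - (-3 - 1)) + 29)*(-16) = sqrt(-2419) - ((5 - 1*(-4)) + 29)*(-16) = I*sqrt(2419) - ((5 + 4) + 29)*(-16) = I*sqrt(2419) - (9 + 29)*(-16) = I*sqrt(2419) - 38*(-16) = I*sqrt(2419) - 1*(-608) = I*sqrt(2419) + 608 = 608 + I*sqrt(2419)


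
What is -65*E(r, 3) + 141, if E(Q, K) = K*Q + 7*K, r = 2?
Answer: -1614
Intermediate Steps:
E(Q, K) = 7*K + K*Q
-65*E(r, 3) + 141 = -195*(7 + 2) + 141 = -195*9 + 141 = -65*27 + 141 = -1755 + 141 = -1614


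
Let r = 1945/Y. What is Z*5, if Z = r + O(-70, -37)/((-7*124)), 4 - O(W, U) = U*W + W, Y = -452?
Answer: -688785/98084 ≈ -7.0224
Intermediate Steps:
O(W, U) = 4 - W - U*W (O(W, U) = 4 - (U*W + W) = 4 - (W + U*W) = 4 + (-W - U*W) = 4 - W - U*W)
r = -1945/452 (r = 1945/(-452) = 1945*(-1/452) = -1945/452 ≈ -4.3031)
Z = -137757/98084 (Z = -1945/452 + (4 - 1*(-70) - 1*(-37)*(-70))/((-7*124)) = -1945/452 + (4 + 70 - 2590)/(-868) = -1945/452 - 2516*(-1/868) = -1945/452 + 629/217 = -137757/98084 ≈ -1.4045)
Z*5 = -137757/98084*5 = -688785/98084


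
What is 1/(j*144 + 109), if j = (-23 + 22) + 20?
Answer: 1/2845 ≈ 0.00035149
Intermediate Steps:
j = 19 (j = -1 + 20 = 19)
1/(j*144 + 109) = 1/(19*144 + 109) = 1/(2736 + 109) = 1/2845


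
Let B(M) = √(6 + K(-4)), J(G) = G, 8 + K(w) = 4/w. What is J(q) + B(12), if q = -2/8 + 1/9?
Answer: -5/36 + I*√3 ≈ -0.13889 + 1.732*I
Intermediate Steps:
q = -5/36 (q = -2*⅛ + 1*(⅑) = -¼ + ⅑ = -5/36 ≈ -0.13889)
K(w) = -8 + 4/w
B(M) = I*√3 (B(M) = √(6 + (-8 + 4/(-4))) = √(6 + (-8 + 4*(-¼))) = √(6 + (-8 - 1)) = √(6 - 9) = √(-3) = I*√3)
J(q) + B(12) = -5/36 + I*√3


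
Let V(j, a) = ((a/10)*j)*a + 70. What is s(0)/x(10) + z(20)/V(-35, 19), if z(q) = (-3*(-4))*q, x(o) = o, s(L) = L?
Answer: -480/2387 ≈ -0.20109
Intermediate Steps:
V(j, a) = 70 + j*a²/10 (V(j, a) = ((a*(⅒))*j)*a + 70 = ((a/10)*j)*a + 70 = (a*j/10)*a + 70 = j*a²/10 + 70 = 70 + j*a²/10)
z(q) = 12*q
s(0)/x(10) + z(20)/V(-35, 19) = 0/10 + (12*20)/(70 + (⅒)*(-35)*19²) = 0*(⅒) + 240/(70 + (⅒)*(-35)*361) = 0 + 240/(70 - 2527/2) = 0 + 240/(-2387/2) = 0 + 240*(-2/2387) = 0 - 480/2387 = -480/2387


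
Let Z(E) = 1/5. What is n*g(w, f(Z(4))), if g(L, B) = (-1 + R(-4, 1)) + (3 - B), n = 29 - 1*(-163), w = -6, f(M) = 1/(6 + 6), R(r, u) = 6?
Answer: 1520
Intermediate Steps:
Z(E) = ⅕ (Z(E) = 1*(⅕) = ⅕)
f(M) = 1/12
n = 192 (n = 29 + 163 = 192)
g(L, B) = 8 - B (g(L, B) = (-1 + 6) + (3 - B) = 5 + (3 - B) = 8 - B)
n*g(w, f(Z(4))) = 192*(8 - 1*1/12) = 192*(8 - 1/12) = 192*(95/12) = 1520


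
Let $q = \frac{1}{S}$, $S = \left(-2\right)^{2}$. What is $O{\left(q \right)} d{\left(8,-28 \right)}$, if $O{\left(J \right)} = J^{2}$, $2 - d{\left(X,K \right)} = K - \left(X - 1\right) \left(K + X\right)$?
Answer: $- \frac{55}{8} \approx -6.875$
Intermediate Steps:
$S = 4$
$d{\left(X,K \right)} = 2 - K + \left(-1 + X\right) \left(K + X\right)$ ($d{\left(X,K \right)} = 2 - \left(K - \left(X - 1\right) \left(K + X\right)\right) = 2 - \left(K - \left(-1 + X\right) \left(K + X\right)\right) = 2 - K + \left(-1 + X\right) \left(K + X\right)$)
$q = \frac{1}{4} \approx 0.25$
$O{\left(q \right)} d{\left(8,-28 \right)} = \frac{2 + 8^{2} - 8 - -56 - 224}{16} = \frac{2 + 64 - 8 + 56 - 224}{16} = \frac{1}{16} \left(-110\right) = - \frac{55}{8}$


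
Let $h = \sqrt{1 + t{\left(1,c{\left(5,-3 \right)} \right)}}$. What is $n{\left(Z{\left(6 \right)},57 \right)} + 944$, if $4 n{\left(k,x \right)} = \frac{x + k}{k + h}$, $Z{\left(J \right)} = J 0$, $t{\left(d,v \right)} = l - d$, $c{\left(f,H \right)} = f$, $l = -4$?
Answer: $944 - \frac{57 i}{8} \approx 944.0 - 7.125 i$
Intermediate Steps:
$t{\left(d,v \right)} = -4 - d$
$Z{\left(J \right)} = 0$
$h = 2 i$ ($h = \sqrt{1 - 5} = \sqrt{-4} = 2 i \approx 2.0 i$)
$n{\left(k,x \right)} = \frac{k + x}{4 \left(k + 2 i\right)}$ ($n{\left(k,x \right)} = \frac{\left(x + k\right) \frac{1}{k + 2 i}}{4} = \frac{\left(k + x\right) \frac{1}{k + 2 i}}{4} = \frac{\frac{1}{k + 2 i} \left(k + x\right)}{4} = \frac{k + x}{4 \left(k + 2 i\right)}$)
$n{\left(Z{\left(6 \right)},57 \right)} + 944 = \frac{0 + 57}{4 \left(0 + 2 i\right)} + 944 = \frac{1}{4} \frac{1}{2 i} 57 + 944 = \frac{1}{4} \left(- \frac{i}{2}\right) 57 + 944 = - \frac{57 i}{8} + 944 = 944 - \frac{57 i}{8}$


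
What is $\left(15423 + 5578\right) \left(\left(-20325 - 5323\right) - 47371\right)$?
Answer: $-1533472019$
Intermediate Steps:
$\left(15423 + 5578\right) \left(\left(-20325 - 5323\right) - 47371\right) = 21001 \left(\left(-20325 - 5323\right) - 47371\right) = 21001 \left(-25648 - 47371\right) = 21001 \left(-73019\right) = -1533472019$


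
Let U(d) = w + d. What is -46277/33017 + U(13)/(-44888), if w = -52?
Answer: -2075994313/1482067096 ≈ -1.4007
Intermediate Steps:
U(d) = -52 + d
-46277/33017 + U(13)/(-44888) = -46277/33017 + (-52 + 13)/(-44888) = -46277*1/33017 - 39*(-1/44888) = -46277/33017 + 39/44888 = -2075994313/1482067096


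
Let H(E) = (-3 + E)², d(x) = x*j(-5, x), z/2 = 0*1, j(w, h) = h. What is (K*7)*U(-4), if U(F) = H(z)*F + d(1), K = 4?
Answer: -980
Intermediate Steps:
z = 0 (z = 2*(0*1) = 2*0 = 0)
d(x) = x² (d(x) = x*x = x²)
U(F) = 1 + 9*F (U(F) = (-3 + 0)²*F + 1² = (-3)²*F + 1 = 9*F + 1 = 1 + 9*F)
(K*7)*U(-4) = (4*7)*(1 + 9*(-4)) = 28*(1 - 36) = 28*(-35) = -980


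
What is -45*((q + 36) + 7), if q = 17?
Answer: -2700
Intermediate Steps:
-45*((q + 36) + 7) = -45*((17 + 36) + 7) = -45*(53 + 7) = -45*60 = -2700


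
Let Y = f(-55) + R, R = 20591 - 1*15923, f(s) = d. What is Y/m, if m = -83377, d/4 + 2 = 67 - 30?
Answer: -4808/83377 ≈ -0.057666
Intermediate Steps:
d = 140 (d = -8 + 4*(67 - 30) = -8 + 4*37 = -8 + 148 = 140)
f(s) = 140
R = 4668 (R = 20591 - 15923 = 4668)
Y = 4808 (Y = 140 + 4668 = 4808)
Y/m = 4808/(-83377) = 4808*(-1/83377) = -4808/83377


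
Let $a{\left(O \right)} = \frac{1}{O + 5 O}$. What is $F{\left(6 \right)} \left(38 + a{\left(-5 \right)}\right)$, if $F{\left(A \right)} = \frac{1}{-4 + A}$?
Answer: $\frac{1139}{60} \approx 18.983$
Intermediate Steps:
$a{\left(O \right)} = \frac{1}{6 O}$
$F{\left(6 \right)} \left(38 + a{\left(-5 \right)}\right) = \frac{38 + \frac{1}{6 \left(-5\right)}}{-4 + 6} = \frac{38 + \frac{1}{6} \left(- \frac{1}{5}\right)}{2} = \frac{38 - \frac{1}{30}}{2} = \frac{1}{2} \cdot \frac{1139}{30} = \frac{1139}{60}$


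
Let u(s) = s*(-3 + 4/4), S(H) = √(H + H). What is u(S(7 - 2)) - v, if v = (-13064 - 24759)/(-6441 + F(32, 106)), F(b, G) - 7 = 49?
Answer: -37823/6385 - 2*√10 ≈ -12.248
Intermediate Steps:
S(H) = √2*√H (S(H) = √(2*H) = √2*√H)
F(b, G) = 56 (F(b, G) = 7 + 49 = 56)
v = 37823/6385 (v = (-13064 - 24759)/(-6441 + 56) = -37823/(-6385) = -37823*(-1/6385) = 37823/6385 ≈ 5.9237)
u(s) = -2*s (u(s) = s*(-3 + 4*(¼)) = s*(-3 + 1) = s*(-2) = -2*s)
u(S(7 - 2)) - v = -2*√2*√(7 - 2) - 1*37823/6385 = -2*√2*√5 - 37823/6385 = -2*√10 - 37823/6385 = -37823/6385 - 2*√10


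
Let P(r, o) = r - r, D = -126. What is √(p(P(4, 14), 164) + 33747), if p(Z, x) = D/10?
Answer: 4*√52710/5 ≈ 183.67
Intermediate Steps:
P(r, o) = 0
p(Z, x) = -63/5 (p(Z, x) = -126/10 = -126*⅒ = -63/5)
√(p(P(4, 14), 164) + 33747) = √(-63/5 + 33747) = √(168672/5) = 4*√52710/5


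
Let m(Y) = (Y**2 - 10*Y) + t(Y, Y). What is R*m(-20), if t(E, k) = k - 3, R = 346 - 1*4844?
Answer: -2595346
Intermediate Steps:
R = -4498 (R = 346 - 4844 = -4498)
t(E, k) = -3 + k
m(Y) = -3 + Y**2 - 9*Y (m(Y) = (Y**2 - 10*Y) + (-3 + Y) = -3 + Y**2 - 9*Y)
R*m(-20) = -4498*(-3 + (-20)**2 - 9*(-20)) = -4498*(-3 + 400 + 180) = -4498*577 = -2595346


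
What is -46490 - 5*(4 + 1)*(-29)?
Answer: -45765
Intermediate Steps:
-46490 - 5*(4 + 1)*(-29) = -46490 - 5*5*(-29) = -46490 - 25*(-29) = -46490 + 725 = -45765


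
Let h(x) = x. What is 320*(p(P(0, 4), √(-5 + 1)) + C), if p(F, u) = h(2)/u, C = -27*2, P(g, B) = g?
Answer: -17280 - 320*I ≈ -17280.0 - 320.0*I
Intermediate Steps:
C = -54
p(F, u) = 2/u
320*(p(P(0, 4), √(-5 + 1)) + C) = 320*(2/(√(-5 + 1)) - 54) = 320*(2/(√(-4)) - 54) = 320*(2/((2*I)) - 54) = 320*(2*(-I/2) - 54) = 320*(-I - 54) = 320*(-54 - I) = -17280 - 320*I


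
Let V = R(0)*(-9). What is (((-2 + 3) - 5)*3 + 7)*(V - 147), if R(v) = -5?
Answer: 510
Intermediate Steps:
V = 45 (V = -5*(-9) = 45)
(((-2 + 3) - 5)*3 + 7)*(V - 147) = (((-2 + 3) - 5)*3 + 7)*(45 - 147) = ((1 - 5)*3 + 7)*(-102) = (-4*3 + 7)*(-102) = (-12 + 7)*(-102) = -5*(-102) = 510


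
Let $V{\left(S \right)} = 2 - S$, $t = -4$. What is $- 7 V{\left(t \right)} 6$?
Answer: $-252$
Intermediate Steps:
$- 7 V{\left(t \right)} 6 = - 7 \left(2 - -4\right) 6 = - 7 \left(2 + 4\right) 6 = \left(-7\right) 6 \cdot 6 = \left(-42\right) 6 = -252$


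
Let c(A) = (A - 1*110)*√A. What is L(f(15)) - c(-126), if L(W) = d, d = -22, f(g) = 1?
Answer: -22 + 708*I*√14 ≈ -22.0 + 2649.1*I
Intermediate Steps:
c(A) = √A*(-110 + A) (c(A) = (A - 110)*√A = (-110 + A)*√A = √A*(-110 + A))
L(W) = -22
L(f(15)) - c(-126) = -22 - √(-126)*(-110 - 126) = -22 - 3*I*√14*(-236) = -22 - (-708)*I*√14 = -22 + 708*I*√14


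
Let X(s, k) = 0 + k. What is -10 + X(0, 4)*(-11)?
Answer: -54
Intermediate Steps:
X(s, k) = k
-10 + X(0, 4)*(-11) = -10 + 4*(-11) = -10 - 44 = -54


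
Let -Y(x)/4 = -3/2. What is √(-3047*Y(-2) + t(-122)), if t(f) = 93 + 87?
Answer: I*√18102 ≈ 134.54*I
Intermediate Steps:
t(f) = 180
Y(x) = 6 (Y(x) = -(-12)/2 = -4*(-3/2) = 6)
√(-3047*Y(-2) + t(-122)) = √(-3047*6 + 180) = √(-18282 + 180) = √(-18102) = I*√18102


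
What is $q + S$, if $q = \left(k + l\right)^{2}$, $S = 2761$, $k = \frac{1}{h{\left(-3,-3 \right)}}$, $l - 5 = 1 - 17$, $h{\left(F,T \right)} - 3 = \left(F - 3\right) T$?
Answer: $\frac{1270501}{441} \approx 2881.0$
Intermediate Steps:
$h{\left(F,T \right)} = 3 + T \left(-3 + F\right)$ ($h{\left(F,T \right)} = 3 + \left(F - 3\right) T = 3 + \left(-3 + F\right) T = 3 + T \left(-3 + F\right)$)
$l = -11$ ($l = 5 + \left(1 - 17\right) = 5 - 16 = -11$)
$k = \frac{1}{21}$ ($k = \frac{1}{3 - -9 - -9} = \frac{1}{3 + 9 + 9} = \frac{1}{21} \approx 0.047619$)
$q = \frac{52900}{441}$ ($q = \left(\frac{1}{21} - 11\right)^{2} = \left(- \frac{230}{21}\right)^{2} = \frac{52900}{441} \approx 119.95$)
$q + S = \frac{52900}{441} + 2761 = \frac{1270501}{441}$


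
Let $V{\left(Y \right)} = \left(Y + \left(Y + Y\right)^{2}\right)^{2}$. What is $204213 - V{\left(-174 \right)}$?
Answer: $-14623860687$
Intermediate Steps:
$V{\left(Y \right)} = \left(Y + 4 Y^{2}\right)^{2}$ ($V{\left(Y \right)} = \left(Y + \left(2 Y\right)^{2}\right)^{2} = \left(Y + 4 Y^{2}\right)^{2}$)
$204213 - V{\left(-174 \right)} = 204213 - \left(-174\right)^{2} \left(1 + 4 \left(-174\right)\right)^{2} = 204213 - 30276 \left(1 - 696\right)^{2} = 204213 - 30276 \left(-695\right)^{2} = 204213 - 30276 \cdot 483025 = 204213 - 14624064900 = -14623860687$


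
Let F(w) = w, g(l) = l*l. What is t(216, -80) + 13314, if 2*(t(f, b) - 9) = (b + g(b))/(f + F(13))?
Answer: 3054127/229 ≈ 13337.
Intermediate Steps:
g(l) = l²
t(f, b) = 9 + (b + b²)/(2*(13 + f)) (t(f, b) = 9 + ((b + b²)/(f + 13))/2 = 9 + ((b + b²)/(13 + f))/2 = 9 + (b + b²)/(2*(13 + f)))
t(216, -80) + 13314 = (234 - 80 + (-80)² + 18*216)/(2*(13 + 216)) + 13314 = (½)*(234 - 80 + 6400 + 3888)/229 + 13314 = (½)*(1/229)*10442 + 13314 = 5221/229 + 13314 = 3054127/229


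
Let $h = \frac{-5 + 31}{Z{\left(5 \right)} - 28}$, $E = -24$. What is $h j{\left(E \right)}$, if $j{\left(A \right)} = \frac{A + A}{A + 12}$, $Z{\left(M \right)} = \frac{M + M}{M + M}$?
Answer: $- \frac{104}{27} \approx -3.8519$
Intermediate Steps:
$Z{\left(M \right)} = 1$ ($Z{\left(M \right)} = \frac{2 M}{2 M} = 2 M \frac{1}{2 M} = 1$)
$h = - \frac{26}{27}$ ($h = \frac{-5 + 31}{1 - 28} = \frac{26}{-27} = 26 \left(- \frac{1}{27}\right) = - \frac{26}{27} \approx -0.96296$)
$j{\left(A \right)} = \frac{2 A}{12 + A}$
$h j{\left(E \right)} = - \frac{26 \cdot 2 \left(-24\right) \frac{1}{12 - 24}}{27} = - \frac{26 \cdot 2 \left(-24\right) \frac{1}{-12}}{27} = - \frac{26 \cdot 2 \left(-24\right) \left(- \frac{1}{12}\right)}{27} = \left(- \frac{26}{27}\right) 4 = - \frac{104}{27}$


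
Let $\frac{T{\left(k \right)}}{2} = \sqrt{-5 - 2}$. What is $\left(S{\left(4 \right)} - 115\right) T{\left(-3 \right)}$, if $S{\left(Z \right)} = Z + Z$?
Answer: $- 214 i \sqrt{7} \approx - 566.19 i$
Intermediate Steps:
$S{\left(Z \right)} = 2 Z$
$T{\left(k \right)} = 2 i \sqrt{7}$ ($T{\left(k \right)} = 2 \sqrt{-5 - 2} = 2 \sqrt{-7} = 2 i \sqrt{7}$)
$\left(S{\left(4 \right)} - 115\right) T{\left(-3 \right)} = \left(2 \cdot 4 - 115\right) 2 i \sqrt{7} = \left(8 - 115\right) 2 i \sqrt{7} = - 107 \cdot 2 i \sqrt{7} = - 214 i \sqrt{7}$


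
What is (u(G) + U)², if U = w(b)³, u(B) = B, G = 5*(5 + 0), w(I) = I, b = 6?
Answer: 58081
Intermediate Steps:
G = 25 (G = 5*5 = 25)
U = 216 (U = 6³ = 216)
(u(G) + U)² = (25 + 216)² = 241² = 58081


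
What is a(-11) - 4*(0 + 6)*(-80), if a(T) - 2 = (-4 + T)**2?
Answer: 2147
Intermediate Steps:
a(T) = 2 + (-4 + T)**2
a(-11) - 4*(0 + 6)*(-80) = (2 + (-4 - 11)**2) - 4*(0 + 6)*(-80) = (2 + (-15)**2) - 4*6*(-80) = (2 + 225) - 24*(-80) = 227 + 1920 = 2147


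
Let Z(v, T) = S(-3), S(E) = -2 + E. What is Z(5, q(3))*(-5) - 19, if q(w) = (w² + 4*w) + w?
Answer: 6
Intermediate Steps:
q(w) = w² + 5*w
Z(v, T) = -5 (Z(v, T) = -2 - 3 = -5)
Z(5, q(3))*(-5) - 19 = -5*(-5) - 19 = 25 - 19 = 6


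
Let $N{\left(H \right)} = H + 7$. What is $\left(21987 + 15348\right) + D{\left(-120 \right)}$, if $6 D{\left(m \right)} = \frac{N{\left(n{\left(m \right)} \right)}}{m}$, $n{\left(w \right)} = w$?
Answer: $\frac{26881313}{720} \approx 37335.0$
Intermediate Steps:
$N{\left(H \right)} = 7 + H$
$D{\left(m \right)} = \frac{7 + m}{6 m}$ ($D{\left(m \right)} = \frac{\left(7 + m\right) \frac{1}{m}}{6} = \frac{\frac{1}{m} \left(7 + m\right)}{6} = \frac{7 + m}{6 m}$)
$\left(21987 + 15348\right) + D{\left(-120 \right)} = \left(21987 + 15348\right) + \frac{7 - 120}{6 \left(-120\right)} = 37335 + \frac{1}{6} \left(- \frac{1}{120}\right) \left(-113\right) = 37335 + \frac{113}{720} = \frac{26881313}{720}$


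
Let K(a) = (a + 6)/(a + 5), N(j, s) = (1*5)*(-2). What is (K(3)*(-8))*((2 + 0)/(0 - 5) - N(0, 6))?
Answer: -432/5 ≈ -86.400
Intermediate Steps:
N(j, s) = -10 (N(j, s) = 5*(-2) = -10)
K(a) = (6 + a)/(5 + a)
(K(3)*(-8))*((2 + 0)/(0 - 5) - N(0, 6)) = (((6 + 3)/(5 + 3))*(-8))*((2 + 0)/(0 - 5) - 1*(-10)) = ((9/8)*(-8))*(2/(-5) + 10) = (((⅛)*9)*(-8))*(2*(-⅕) + 10) = ((9/8)*(-8))*(-⅖ + 10) = -9*48/5 = -432/5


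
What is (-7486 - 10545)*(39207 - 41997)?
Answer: 50306490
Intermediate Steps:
(-7486 - 10545)*(39207 - 41997) = -18031*(-2790) = 50306490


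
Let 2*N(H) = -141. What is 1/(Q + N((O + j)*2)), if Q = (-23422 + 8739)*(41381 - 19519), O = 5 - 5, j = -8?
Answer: -2/641999633 ≈ -3.1153e-9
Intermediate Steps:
O = 0
N(H) = -141/2 (N(H) = (½)*(-141) = -141/2)
Q = -320999746 (Q = -14683*21862 = -320999746)
1/(Q + N((O + j)*2)) = 1/(-320999746 - 141/2) = 1/(-641999633/2) = -2/641999633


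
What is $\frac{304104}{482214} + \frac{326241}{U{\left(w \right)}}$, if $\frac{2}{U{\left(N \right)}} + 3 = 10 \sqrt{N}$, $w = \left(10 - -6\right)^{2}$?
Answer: $\frac{4116487181221}{160738} \approx 2.561 \cdot 10^{7}$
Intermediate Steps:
$w = 256$ ($w = \left(10 + 6\right)^{2} = 16^{2} = 256$)
$U{\left(N \right)} = \frac{2}{-3 + 10 \sqrt{N}}$
$\frac{304104}{482214} + \frac{326241}{U{\left(w \right)}} = \frac{304104}{482214} + \frac{326241}{2 \frac{1}{-3 + 10 \sqrt{256}}} = 304104 \cdot \frac{1}{482214} + \frac{326241}{2 \frac{1}{-3 + 10 \cdot 16}} = \frac{50684}{80369} + \frac{326241}{2 \frac{1}{-3 + 160}} = \frac{50684}{80369} + \frac{326241}{2 \cdot \frac{1}{157}} = \frac{50684}{80369} + \frac{326241}{\frac{2}{157}} = \frac{50684}{80369} + 326241 \cdot \frac{157}{2} = \frac{50684}{80369} + \frac{51219837}{2} = \frac{4116487181221}{160738}$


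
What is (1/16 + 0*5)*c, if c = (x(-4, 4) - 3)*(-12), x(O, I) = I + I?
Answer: -15/4 ≈ -3.7500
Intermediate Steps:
x(O, I) = 2*I
c = -60 (c = (2*4 - 3)*(-12) = (8 - 3)*(-12) = 5*(-12) = -60)
(1/16 + 0*5)*c = (1/16 + 0*5)*(-60) = (1/16 + 0)*(-60) = (1/16)*(-60) = -15/4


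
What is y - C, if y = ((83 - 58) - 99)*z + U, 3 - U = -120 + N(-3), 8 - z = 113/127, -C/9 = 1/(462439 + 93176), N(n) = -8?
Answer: -3098170848/7840345 ≈ -395.16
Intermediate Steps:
C = -1/61735 (C = -9/(462439 + 93176) = -9/555615 = -9*1/555615 = -1/61735 ≈ -1.6198e-5)
z = 903/127 (z = 8 - 113/127 = 903/127 ≈ 7.1102)
U = 131 (U = 3 - (-120 - 8) = 3 - 1*(-128) = 3 + 128 = 131)
y = -50185/127 (y = ((83 - 58) - 99)*(903/127) + 131 = (25 - 99)*(903/127) + 131 = -74*903/127 + 131 = -66822/127 + 131 = -50185/127 ≈ -395.16)
y - C = -50185/127 - 1*(-1/61735) = -50185/127 + 1/61735 = -3098170848/7840345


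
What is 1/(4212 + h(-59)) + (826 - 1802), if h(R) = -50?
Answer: -4062111/4162 ≈ -976.00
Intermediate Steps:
1/(4212 + h(-59)) + (826 - 1802) = 1/(4212 - 50) + (826 - 1802) = 1/4162 - 976 = -4062111/4162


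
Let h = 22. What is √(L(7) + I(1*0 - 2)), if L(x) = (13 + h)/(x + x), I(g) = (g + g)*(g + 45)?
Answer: I*√678/2 ≈ 13.019*I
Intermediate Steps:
I(g) = 2*g*(45 + g) (I(g) = (2*g)*(45 + g) = 2*g*(45 + g))
L(x) = 35/(2*x) (L(x) = (13 + 22)/(x + x) = 35/((2*x)) = 35*(1/(2*x)) = 35/(2*x))
√(L(7) + I(1*0 - 2)) = √((35/2)/7 + 2*(1*0 - 2)*(45 + (1*0 - 2))) = √((35/2)*(⅐) + 2*(0 - 2)*(45 + (0 - 2))) = √(5/2 + 2*(-2)*(45 - 2)) = √(5/2 + 2*(-2)*43) = √(5/2 - 172) = √(-339/2) = I*√678/2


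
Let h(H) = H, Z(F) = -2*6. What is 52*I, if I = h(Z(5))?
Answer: -624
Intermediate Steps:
Z(F) = -12
I = -12
52*I = 52*(-12) = -624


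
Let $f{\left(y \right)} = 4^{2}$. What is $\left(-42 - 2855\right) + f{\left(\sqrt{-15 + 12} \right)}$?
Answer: $-2881$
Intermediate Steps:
$f{\left(y \right)} = 16$
$\left(-42 - 2855\right) + f{\left(\sqrt{-15 + 12} \right)} = \left(-42 - 2855\right) + 16 = -2897 + 16 = -2881$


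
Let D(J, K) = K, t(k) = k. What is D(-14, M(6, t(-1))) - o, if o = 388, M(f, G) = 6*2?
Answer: -376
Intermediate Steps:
M(f, G) = 12
D(-14, M(6, t(-1))) - o = 12 - 1*388 = 12 - 388 = -376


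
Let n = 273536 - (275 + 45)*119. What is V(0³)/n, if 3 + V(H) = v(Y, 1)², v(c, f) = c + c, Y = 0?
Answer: -3/235456 ≈ -1.2741e-5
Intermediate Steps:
v(c, f) = 2*c
n = 235456 (n = 273536 - 320*119 = 273536 - 1*38080 = 273536 - 38080 = 235456)
V(H) = -3 (V(H) = -3 + (2*0)² = -3 + 0² = -3 + 0 = -3)
V(0³)/n = -3/235456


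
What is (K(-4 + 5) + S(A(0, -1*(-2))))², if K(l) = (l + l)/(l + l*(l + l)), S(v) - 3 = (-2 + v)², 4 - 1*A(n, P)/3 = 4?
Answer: 529/9 ≈ 58.778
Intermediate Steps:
A(n, P) = 0 (A(n, P) = 12 - 3*4 = 12 - 12 = 0)
S(v) = 3 + (-2 + v)²
K(l) = 2*l/(l + 2*l²) (K(l) = (2*l)/(l + l*(2*l)) = (2*l)/(l + 2*l²) = 2*l/(l + 2*l²))
(K(-4 + 5) + S(A(0, -1*(-2))))² = (2/(1 + 2*(-4 + 5)) + (3 + (-2 + 0)²))² = (2/(1 + 2*1) + (3 + (-2)²))² = (2/(1 + 2) + (3 + 4))² = (2/3 + 7)² = (2*(⅓) + 7)² = (⅔ + 7)² = (23/3)² = 529/9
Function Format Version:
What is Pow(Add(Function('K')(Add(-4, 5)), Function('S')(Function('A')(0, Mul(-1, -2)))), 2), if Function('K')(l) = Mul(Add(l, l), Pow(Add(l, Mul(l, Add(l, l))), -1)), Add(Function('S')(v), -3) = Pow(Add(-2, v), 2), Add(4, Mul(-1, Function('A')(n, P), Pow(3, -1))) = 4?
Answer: Rational(529, 9) ≈ 58.778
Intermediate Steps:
Function('A')(n, P) = 0 (Function('A')(n, P) = Add(12, Mul(-3, 4)) = Add(12, -12) = 0)
Function('S')(v) = Add(3, Pow(Add(-2, v), 2))
Function('K')(l) = Mul(2, l, Pow(Add(l, Mul(2, Pow(l, 2))), -1)) (Function('K')(l) = Mul(Mul(2, l), Pow(Add(l, Mul(l, Mul(2, l))), -1)) = Mul(Mul(2, l), Pow(Add(l, Mul(2, Pow(l, 2))), -1)) = Mul(2, l, Pow(Add(l, Mul(2, Pow(l, 2))), -1)))
Pow(Add(Function('K')(Add(-4, 5)), Function('S')(Function('A')(0, Mul(-1, -2)))), 2) = Pow(Add(Mul(2, Pow(Add(1, Mul(2, Add(-4, 5))), -1)), Add(3, Pow(Add(-2, 0), 2))), 2) = Pow(Add(Mul(2, Pow(Add(1, Mul(2, 1)), -1)), Add(3, Pow(-2, 2))), 2) = Pow(Add(Mul(2, Pow(Add(1, 2), -1)), Add(3, 4)), 2) = Pow(Add(Mul(2, Pow(3, -1)), 7), 2) = Pow(Add(Mul(2, Rational(1, 3)), 7), 2) = Pow(Add(Rational(2, 3), 7), 2) = Pow(Rational(23, 3), 2) = Rational(529, 9)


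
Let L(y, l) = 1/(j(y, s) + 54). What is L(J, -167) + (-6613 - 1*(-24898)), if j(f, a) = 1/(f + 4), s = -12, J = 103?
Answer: 105669122/5779 ≈ 18285.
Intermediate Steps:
j(f, a) = 1/(4 + f)
L(y, l) = 1/(54 + 1/(4 + y)) (L(y, l) = 1/(1/(4 + y) + 54) = 1/(54 + 1/(4 + y)))
L(J, -167) + (-6613 - 1*(-24898)) = (4 + 103)/(217 + 54*103) + (-6613 - 1*(-24898)) = 107/(217 + 5562) + (-6613 + 24898) = 107/5779 + 18285 = 105669122/5779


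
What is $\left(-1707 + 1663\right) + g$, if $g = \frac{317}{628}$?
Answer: $- \frac{27315}{628} \approx -43.495$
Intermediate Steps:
$g = \frac{317}{628}$ ($g = 317 \cdot \frac{1}{628} = \frac{317}{628} \approx 0.50478$)
$\left(-1707 + 1663\right) + g = \left(-1707 + 1663\right) + \frac{317}{628} = -44 + \frac{317}{628} = - \frac{27315}{628}$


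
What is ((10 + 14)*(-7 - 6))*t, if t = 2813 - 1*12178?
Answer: 2921880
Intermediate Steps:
t = -9365 (t = 2813 - 12178 = -9365)
((10 + 14)*(-7 - 6))*t = ((10 + 14)*(-7 - 6))*(-9365) = (24*(-13))*(-9365) = -312*(-9365) = 2921880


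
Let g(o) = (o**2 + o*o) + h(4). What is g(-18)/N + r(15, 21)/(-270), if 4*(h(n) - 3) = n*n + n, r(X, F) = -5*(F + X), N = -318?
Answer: -74/53 ≈ -1.3962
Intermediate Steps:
r(X, F) = -5*F - 5*X
h(n) = 3 + n/4 + n**2/4 (h(n) = 3 + (n*n + n)/4 = 3 + (n**2 + n)/4 = 3 + (n + n**2)/4 = 3 + (n/4 + n**2/4) = 3 + n/4 + n**2/4)
g(o) = 8 + 2*o**2 (g(o) = (o**2 + o*o) + (3 + (1/4)*4 + (1/4)*4**2) = (o**2 + o**2) + (3 + 1 + (1/4)*16) = 2*o**2 + (3 + 1 + 4) = 2*o**2 + 8 = 8 + 2*o**2)
g(-18)/N + r(15, 21)/(-270) = (8 + 2*(-18)**2)/(-318) + (-5*21 - 5*15)/(-270) = (8 + 2*324)*(-1/318) + (-105 - 75)*(-1/270) = (8 + 648)*(-1/318) - 180*(-1/270) = 656*(-1/318) + 2/3 = -328/159 + 2/3 = -74/53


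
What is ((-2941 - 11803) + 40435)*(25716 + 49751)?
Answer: 1938822697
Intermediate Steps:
((-2941 - 11803) + 40435)*(25716 + 49751) = (-14744 + 40435)*75467 = 25691*75467 = 1938822697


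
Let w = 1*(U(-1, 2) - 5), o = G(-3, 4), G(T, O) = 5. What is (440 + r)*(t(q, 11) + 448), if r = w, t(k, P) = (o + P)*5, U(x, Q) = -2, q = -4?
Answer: 228624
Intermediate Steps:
o = 5
w = -7 (w = 1*(-2 - 5) = 1*(-7) = -7)
t(k, P) = 25 + 5*P (t(k, P) = (5 + P)*5 = 25 + 5*P)
r = -7
(440 + r)*(t(q, 11) + 448) = (440 - 7)*((25 + 5*11) + 448) = 433*((25 + 55) + 448) = 433*(80 + 448) = 433*528 = 228624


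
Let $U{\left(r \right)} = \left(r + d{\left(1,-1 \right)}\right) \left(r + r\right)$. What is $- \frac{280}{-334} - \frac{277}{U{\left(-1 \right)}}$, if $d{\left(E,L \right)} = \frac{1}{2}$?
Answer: $- \frac{46119}{167} \approx -276.16$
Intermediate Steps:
$d{\left(E,L \right)} = \frac{1}{2}$
$U{\left(r \right)} = 2 r \left(\frac{1}{2} + r\right)$ ($U{\left(r \right)} = \left(r + \frac{1}{2}\right) \left(r + r\right) = \left(\frac{1}{2} + r\right) 2 r = 2 r \left(\frac{1}{2} + r\right)$)
$- \frac{280}{-334} - \frac{277}{U{\left(-1 \right)}} = - \frac{280}{-334} - \frac{277}{\left(-1\right) \left(1 + 2 \left(-1\right)\right)} = \left(-280\right) \left(- \frac{1}{334}\right) - \frac{277}{\left(-1\right) \left(1 - 2\right)} = \frac{140}{167} - \frac{277}{\left(-1\right) \left(-1\right)} = \frac{140}{167} - \frac{277}{1} = \frac{140}{167} - 277 = - \frac{46119}{167}$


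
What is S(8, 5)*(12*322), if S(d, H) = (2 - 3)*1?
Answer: -3864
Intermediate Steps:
S(d, H) = -1 (S(d, H) = -1*1 = -1)
S(8, 5)*(12*322) = -12*322 = -1*3864 = -3864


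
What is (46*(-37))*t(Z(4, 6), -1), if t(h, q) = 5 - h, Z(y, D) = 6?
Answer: 1702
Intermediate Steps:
(46*(-37))*t(Z(4, 6), -1) = (46*(-37))*(5 - 1*6) = -1702*(5 - 6) = -1702*(-1) = 1702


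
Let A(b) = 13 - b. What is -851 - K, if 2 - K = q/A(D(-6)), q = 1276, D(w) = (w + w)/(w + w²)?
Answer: -50771/67 ≈ -757.78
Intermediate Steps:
D(w) = 2*w/(w + w²) (D(w) = (2*w)/(w + w²) = 2*w/(w + w²))
K = -6246/67 (K = 2 - 1276/(13 - 2/(1 - 6)) = 2 - 1276/(13 - 2/(-5)) = 2 - 1276/(13 - 2*(-1)/5) = 2 - 1276/(13 - 1*(-⅖)) = 2 - 1276/(13 + ⅖) = 2 - 1276/67/5 = 2 - 1276*5/67 = 2 - 1*6380/67 = 2 - 6380/67 = -6246/67 ≈ -93.224)
-851 - K = -851 - 1*(-6246/67) = -851 + 6246/67 = -50771/67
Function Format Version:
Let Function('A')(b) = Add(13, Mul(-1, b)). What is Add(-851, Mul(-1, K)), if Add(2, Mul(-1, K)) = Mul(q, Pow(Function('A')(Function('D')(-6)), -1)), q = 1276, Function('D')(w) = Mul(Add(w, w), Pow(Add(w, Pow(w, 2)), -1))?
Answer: Rational(-50771, 67) ≈ -757.78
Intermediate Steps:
Function('D')(w) = Mul(2, w, Pow(Add(w, Pow(w, 2)), -1)) (Function('D')(w) = Mul(Mul(2, w), Pow(Add(w, Pow(w, 2)), -1)) = Mul(2, w, Pow(Add(w, Pow(w, 2)), -1)))
K = Rational(-6246, 67) (K = Add(2, Mul(-1, Mul(1276, Pow(Add(13, Mul(-1, Mul(2, Pow(Add(1, -6), -1)))), -1)))) = Add(2, Mul(-1, Mul(1276, Pow(Add(13, Mul(-1, Mul(2, Pow(-5, -1)))), -1)))) = Add(2, Mul(-1, Mul(1276, Pow(Add(13, Mul(-1, Mul(2, Rational(-1, 5)))), -1)))) = Add(2, Mul(-1, Mul(1276, Pow(Add(13, Mul(-1, Rational(-2, 5))), -1)))) = Add(2, Mul(-1, Mul(1276, Pow(Add(13, Rational(2, 5)), -1)))) = Add(2, Mul(-1, Mul(1276, Pow(Rational(67, 5), -1)))) = Add(2, Mul(-1, Mul(1276, Rational(5, 67)))) = Add(2, Mul(-1, Rational(6380, 67))) = Add(2, Rational(-6380, 67)) = Rational(-6246, 67) ≈ -93.224)
Add(-851, Mul(-1, K)) = Add(-851, Mul(-1, Rational(-6246, 67))) = Add(-851, Rational(6246, 67)) = Rational(-50771, 67)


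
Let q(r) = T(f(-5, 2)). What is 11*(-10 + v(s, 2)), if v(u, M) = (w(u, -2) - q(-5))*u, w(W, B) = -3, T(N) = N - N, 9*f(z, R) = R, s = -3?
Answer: -11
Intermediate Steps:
f(z, R) = R/9
T(N) = 0
q(r) = 0
v(u, M) = -3*u (v(u, M) = (-3 - 1*0)*u = (-3 + 0)*u = -3*u)
11*(-10 + v(s, 2)) = 11*(-10 - 3*(-3)) = 11*(-10 + 9) = 11*(-1) = -11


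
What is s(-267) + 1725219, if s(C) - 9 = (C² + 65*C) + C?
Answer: 1778895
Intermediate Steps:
s(C) = 9 + C² + 66*C (s(C) = 9 + ((C² + 65*C) + C) = 9 + (C² + 66*C) = 9 + C² + 66*C)
s(-267) + 1725219 = (9 + (-267)² + 66*(-267)) + 1725219 = (9 + 71289 - 17622) + 1725219 = 53676 + 1725219 = 1778895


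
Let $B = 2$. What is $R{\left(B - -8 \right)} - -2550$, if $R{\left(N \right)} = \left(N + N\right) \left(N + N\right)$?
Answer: $2950$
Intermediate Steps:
$R{\left(N \right)} = 4 N^{2}$ ($R{\left(N \right)} = 2 N 2 N = 4 N^{2}$)
$R{\left(B - -8 \right)} - -2550 = 4 \left(2 - -8\right)^{2} - -2550 = 4 \left(2 + 8\right)^{2} + 2550 = 4 \cdot 10^{2} + 2550 = 4 \cdot 100 + 2550 = 400 + 2550 = 2950$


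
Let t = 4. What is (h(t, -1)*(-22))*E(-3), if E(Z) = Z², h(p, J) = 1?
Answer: -198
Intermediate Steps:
(h(t, -1)*(-22))*E(-3) = (1*(-22))*(-3)² = -22*9 = -198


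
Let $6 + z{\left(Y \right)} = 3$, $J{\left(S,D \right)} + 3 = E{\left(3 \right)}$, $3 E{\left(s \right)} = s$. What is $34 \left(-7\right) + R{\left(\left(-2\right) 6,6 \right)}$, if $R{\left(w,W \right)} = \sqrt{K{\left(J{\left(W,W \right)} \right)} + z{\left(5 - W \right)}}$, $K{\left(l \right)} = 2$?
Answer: $-238 + i \approx -238.0 + 1.0 i$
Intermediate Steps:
$E{\left(s \right)} = \frac{s}{3}$
$J{\left(S,D \right)} = -2$ ($J{\left(S,D \right)} = -3 + \frac{1}{3} \cdot 3 = -3 + 1 = -2$)
$z{\left(Y \right)} = -3$ ($z{\left(Y \right)} = -6 + 3 = -3$)
$R{\left(w,W \right)} = i$ ($R{\left(w,W \right)} = \sqrt{2 - 3} = \sqrt{-1} = i$)
$34 \left(-7\right) + R{\left(\left(-2\right) 6,6 \right)} = 34 \left(-7\right) + i = -238 + i$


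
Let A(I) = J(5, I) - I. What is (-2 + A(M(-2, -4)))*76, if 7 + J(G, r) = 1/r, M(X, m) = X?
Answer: -570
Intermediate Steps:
J(G, r) = -7 + 1/r
A(I) = -7 + 1/I - I (A(I) = (-7 + 1/I) - I = -7 + 1/I - I)
(-2 + A(M(-2, -4)))*76 = (-2 + (-7 + 1/(-2) - 1*(-2)))*76 = (-2 + (-7 - ½ + 2))*76 = (-2 - 11/2)*76 = -15/2*76 = -570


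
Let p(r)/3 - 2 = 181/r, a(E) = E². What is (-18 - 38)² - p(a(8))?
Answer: 199777/64 ≈ 3121.5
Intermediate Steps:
p(r) = 6 + 543/r (p(r) = 6 + 3*(181/r) = 6 + 543/r)
(-18 - 38)² - p(a(8)) = (-18 - 38)² - (6 + 543/(8²)) = (-56)² - (6 + 543/64) = 3136 - (6 + 543*(1/64)) = 3136 - (6 + 543/64) = 3136 - 1*927/64 = 3136 - 927/64 = 199777/64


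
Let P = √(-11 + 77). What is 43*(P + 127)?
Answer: 5461 + 43*√66 ≈ 5810.3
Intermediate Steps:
P = √66 ≈ 8.1240
43*(P + 127) = 43*(√66 + 127) = 43*(127 + √66) = 5461 + 43*√66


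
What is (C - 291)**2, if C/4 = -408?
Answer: 3697929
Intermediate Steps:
C = -1632 (C = 4*(-408) = -1632)
(C - 291)**2 = (-1632 - 291)**2 = (-1923)**2 = 3697929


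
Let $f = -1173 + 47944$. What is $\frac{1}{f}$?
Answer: $\frac{1}{46771} \approx 2.1381 \cdot 10^{-5}$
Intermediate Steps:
$f = 46771$
$\frac{1}{f} = \frac{1}{46771}$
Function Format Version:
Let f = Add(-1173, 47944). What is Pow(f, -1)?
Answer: Rational(1, 46771) ≈ 2.1381e-5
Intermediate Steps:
f = 46771
Pow(f, -1) = Pow(46771, -1) = Rational(1, 46771)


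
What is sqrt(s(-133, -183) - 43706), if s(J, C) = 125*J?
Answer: I*sqrt(60331) ≈ 245.62*I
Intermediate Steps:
sqrt(s(-133, -183) - 43706) = sqrt(125*(-133) - 43706) = sqrt(-16625 - 43706) = sqrt(-60331) = I*sqrt(60331)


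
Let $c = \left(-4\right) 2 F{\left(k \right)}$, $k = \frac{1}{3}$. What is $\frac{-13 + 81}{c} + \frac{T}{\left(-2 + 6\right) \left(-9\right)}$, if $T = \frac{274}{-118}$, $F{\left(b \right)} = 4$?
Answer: $- \frac{8753}{4248} \approx -2.0605$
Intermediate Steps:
$k = \frac{1}{3} \approx 0.33333$
$c = -32$ ($c = \left(-4\right) 2 \cdot 4 = \left(-8\right) 4 = -32$)
$T = - \frac{137}{59}$ ($T = 274 \left(- \frac{1}{118}\right) = - \frac{137}{59} \approx -2.322$)
$\frac{-13 + 81}{c} + \frac{T}{\left(-2 + 6\right) \left(-9\right)} = \frac{-13 + 81}{-32} - \frac{137}{59 \left(-2 + 6\right) \left(-9\right)} = 68 \left(- \frac{1}{32}\right) - \frac{137}{59 \cdot 4 \left(-9\right)} = - \frac{17}{8} - \frac{137}{59 \left(-36\right)} = - \frac{17}{8} - - \frac{137}{2124} = - \frac{17}{8} + \frac{137}{2124} = - \frac{8753}{4248}$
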